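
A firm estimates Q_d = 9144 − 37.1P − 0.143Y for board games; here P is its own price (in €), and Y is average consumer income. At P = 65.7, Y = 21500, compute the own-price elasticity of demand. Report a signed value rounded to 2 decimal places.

At the given values, Q_d = 9144 − 37.1(65.7) − 0.143(21500) = 3632.03.
∂Q_d/∂P = −37.1.
E = (-37.1) × (65.7/3632.03) = -0.6711…

-0.67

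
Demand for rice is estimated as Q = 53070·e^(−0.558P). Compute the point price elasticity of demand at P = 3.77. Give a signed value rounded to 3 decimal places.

dQ/dP = −0.558·Q = -3613.06. At P = 3.77, Q = 6475.02.
Ed = (dQ/dP)·(P/Q) = (-3613.06) × (3.77/6475.02) = -2.10366

-2.104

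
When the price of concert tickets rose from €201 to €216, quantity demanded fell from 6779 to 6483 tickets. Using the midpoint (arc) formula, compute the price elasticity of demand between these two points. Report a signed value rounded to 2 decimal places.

%ΔQ = (6483 − 6779) / [(6779 + 6483)/2] = -296/6631 = -0.044638…
%ΔP = (216 − 201) / [(201 + 216)/2] = 15/208.5 = 0.071942…
Arc Ed = %ΔQ / %ΔP = (-296/6631) / (15/208.5) = -0.6204…

-0.62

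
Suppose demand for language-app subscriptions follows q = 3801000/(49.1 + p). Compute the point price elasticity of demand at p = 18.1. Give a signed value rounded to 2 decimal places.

dq/dp = −3801000/(49.1 + p)² = -841.704. At p = 18.1, q = 56562.5.
Ed = (dq/dp)·(p/q) = (-841.704) × (18.1/56562.5) = -0.2693…

-0.27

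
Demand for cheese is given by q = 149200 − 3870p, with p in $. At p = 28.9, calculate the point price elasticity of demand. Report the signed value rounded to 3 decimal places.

dq/dp = −3870. At p = 28.9, q = 149200 − 3870(28.9) = 37357.
Ed = (dq/dp)·(p/q) = −3870 × (28.9/37357) = -2.99389…

-2.994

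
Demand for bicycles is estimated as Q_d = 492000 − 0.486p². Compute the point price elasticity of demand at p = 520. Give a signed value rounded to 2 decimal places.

dQ_d/dp = −2·0.486·p = -505.44. At p = 520, Q_d = 360585.6.
Ed = (dQ_d/dp)·(p/Q_d) = (-505.44) × (520/360585.6) = -0.7288…

-0.73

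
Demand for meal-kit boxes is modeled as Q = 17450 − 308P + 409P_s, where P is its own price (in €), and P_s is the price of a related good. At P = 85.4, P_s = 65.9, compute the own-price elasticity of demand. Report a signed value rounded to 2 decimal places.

At the given values, Q = 17450 − 308(85.4) + 409(65.9) = 18099.9.
∂Q/∂P = −308.
E = (-308) × (85.4/18099.9) = -1.4532…

-1.45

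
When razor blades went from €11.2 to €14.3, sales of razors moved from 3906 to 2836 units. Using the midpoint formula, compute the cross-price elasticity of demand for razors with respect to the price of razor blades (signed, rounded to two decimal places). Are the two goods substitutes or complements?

%ΔQ_{razors} = (2836 − 3906)/avg = -1070/3371 = -0.317413…
%ΔP_{razor blades} = (14.3 − 11.2)/avg = 3.1/12.75 = 0.243137…
E_cross = (-1070/3371) / (3.1/12.75) = -1.3054…
E_cross < 0 ⇒ the goods are complements.

-1.31; complements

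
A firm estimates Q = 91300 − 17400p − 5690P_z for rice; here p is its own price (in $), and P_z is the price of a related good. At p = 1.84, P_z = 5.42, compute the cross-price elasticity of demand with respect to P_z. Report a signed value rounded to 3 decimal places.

-1.084

At the given values, Q = 91300 − 17400(1.84) − 5690(5.42) = 28444.2.
∂Q/∂P_z = -5690.
E = (-5690) × (5.42/28444.2) = -1.08422…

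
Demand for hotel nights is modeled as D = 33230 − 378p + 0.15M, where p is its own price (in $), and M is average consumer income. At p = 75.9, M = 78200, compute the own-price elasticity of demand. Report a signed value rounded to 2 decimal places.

At the given values, D = 33230 − 378(75.9) + 0.15(78200) = 16269.8.
∂D/∂p = −378.
E = (-378) × (75.9/16269.8) = -1.7634…

-1.76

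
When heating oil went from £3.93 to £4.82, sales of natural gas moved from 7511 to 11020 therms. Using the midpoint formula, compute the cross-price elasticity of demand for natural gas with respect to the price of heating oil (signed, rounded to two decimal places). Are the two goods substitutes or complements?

%ΔQ_{natural gas} = (11020 − 7511)/avg = 3509/9265.5 = 0.378716…
%ΔP_{heating oil} = (4.82 − 3.93)/avg = 0.89/4.375 = 0.203428…
E_cross = (3509/9265.5) / (0.89/4.375) = 1.8616…
E_cross > 0 ⇒ the goods are substitutes.

1.86; substitutes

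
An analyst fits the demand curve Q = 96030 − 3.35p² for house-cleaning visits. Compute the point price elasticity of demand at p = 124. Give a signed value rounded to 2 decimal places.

-2.31

dQ/dp = −2·3.35·p = -830.8. At p = 124, Q = 44520.4.
Ed = (dQ/dp)·(p/Q) = (-830.8) × (124/44520.4) = -2.3139…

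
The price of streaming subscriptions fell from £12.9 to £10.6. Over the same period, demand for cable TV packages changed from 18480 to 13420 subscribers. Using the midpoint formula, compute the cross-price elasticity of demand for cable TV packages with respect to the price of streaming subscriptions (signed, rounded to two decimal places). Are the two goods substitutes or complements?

%ΔQ_{cable TV packages} = (13420 − 18480)/avg = -5060/15950 = -0.317241…
%ΔP_{streaming subscriptions} = (10.6 − 12.9)/avg = -2.3/11.75 = -0.195744…
E_cross = (-5060/15950) / (-2.3/11.75) = 1.6206…
E_cross > 0 ⇒ the goods are substitutes.

1.62; substitutes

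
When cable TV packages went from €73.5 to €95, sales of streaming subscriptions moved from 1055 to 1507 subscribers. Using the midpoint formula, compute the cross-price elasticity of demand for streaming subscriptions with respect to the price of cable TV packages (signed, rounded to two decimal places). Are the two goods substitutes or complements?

1.38; substitutes

%ΔQ_{streaming subscriptions} = (1507 − 1055)/avg = 452/1281 = 0.352849…
%ΔP_{cable TV packages} = (95 − 73.5)/avg = 21.5/84.25 = 0.255192…
E_cross = (452/1281) / (21.5/84.25) = 1.3826…
E_cross > 0 ⇒ the goods are substitutes.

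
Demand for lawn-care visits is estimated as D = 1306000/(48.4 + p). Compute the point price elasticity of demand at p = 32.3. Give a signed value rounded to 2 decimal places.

-0.40

dD/dp = −1306000/(48.4 + p)² = -200.538. At p = 32.3, D = 16183.4.
Ed = (dD/dp)·(p/D) = (-200.538) × (32.3/16183.4) = -0.4002…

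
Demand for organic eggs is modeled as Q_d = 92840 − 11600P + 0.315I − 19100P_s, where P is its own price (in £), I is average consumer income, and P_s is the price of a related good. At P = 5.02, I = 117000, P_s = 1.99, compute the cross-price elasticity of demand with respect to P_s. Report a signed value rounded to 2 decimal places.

-1.14

At the given values, Q_d = 92840 − 11600(5.02) + 0.315(117000) − 19100(1.99) = 33454.
∂Q_d/∂P_s = -19100.
E = (-19100) × (1.99/33454) = -1.1361…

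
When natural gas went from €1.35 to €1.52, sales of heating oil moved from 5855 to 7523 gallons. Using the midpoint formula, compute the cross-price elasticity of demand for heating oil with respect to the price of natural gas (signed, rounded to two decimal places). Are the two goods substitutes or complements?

%ΔQ_{heating oil} = (7523 − 5855)/avg = 1668/6689 = 0.249364…
%ΔP_{natural gas} = (1.52 − 1.35)/avg = 0.17/1.435 = 0.118466…
E_cross = (1668/6689) / (0.17/1.435) = 2.1049…
E_cross > 0 ⇒ the goods are substitutes.

2.10; substitutes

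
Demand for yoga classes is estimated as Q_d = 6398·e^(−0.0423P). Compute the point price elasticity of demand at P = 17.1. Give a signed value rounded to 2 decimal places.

dQ_d/dP = −0.0423·Q_d = -131.294. At P = 17.1, Q_d = 3103.89.
Ed = (dQ_d/dP)·(P/Q_d) = (-131.294) × (17.1/3103.89) = -0.7233…

-0.72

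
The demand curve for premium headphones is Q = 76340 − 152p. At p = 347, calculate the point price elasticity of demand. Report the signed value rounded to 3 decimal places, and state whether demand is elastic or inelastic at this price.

dQ/dp = −152. At p = 347, Q = 76340 − 152(347) = 23596.
Ed = (dQ/dp)·(p/Q) = −152 × (347/23596) = -2.23529…
|Ed| = 2.235 > 1, so demand is elastic.

-2.235; elastic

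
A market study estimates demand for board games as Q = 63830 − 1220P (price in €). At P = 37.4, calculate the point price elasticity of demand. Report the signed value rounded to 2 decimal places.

dQ/dP = −1220. At P = 37.4, Q = 63830 − 1220(37.4) = 18202.
Ed = (dQ/dP)·(P/Q) = −1220 × (37.4/18202) = -2.5067…

-2.51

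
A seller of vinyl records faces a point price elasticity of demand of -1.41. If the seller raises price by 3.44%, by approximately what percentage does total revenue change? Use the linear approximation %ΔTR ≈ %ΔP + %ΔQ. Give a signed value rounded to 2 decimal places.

%ΔQ ≈ Ed × %ΔP = (-1.41) × (+3.44%) = -4.8504%
%ΔTR ≈ %ΔP + %ΔQ = (+3.44%) + (-4.8504%) = -1.4104%

-1.41%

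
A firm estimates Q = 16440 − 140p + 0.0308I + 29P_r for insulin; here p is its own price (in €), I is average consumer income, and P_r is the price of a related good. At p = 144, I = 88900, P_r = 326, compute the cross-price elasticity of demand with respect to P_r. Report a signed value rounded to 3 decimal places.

1.116

At the given values, Q = 16440 − 140(144) + 0.0308(88900) + 29(326) = 8472.12.
∂Q/∂P_r = 29.
E = (29) × (326/8472.12) = 1.11589…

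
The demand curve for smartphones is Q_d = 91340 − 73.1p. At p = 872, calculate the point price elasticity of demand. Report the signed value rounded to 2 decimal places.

-2.31

dQ_d/dp = −73.1. At p = 872, Q_d = 91340 − 73.1(872) = 27596.8.
Ed = (dQ_d/dp)·(p/Q_d) = −73.1 × (872/27596.8) = -2.3098…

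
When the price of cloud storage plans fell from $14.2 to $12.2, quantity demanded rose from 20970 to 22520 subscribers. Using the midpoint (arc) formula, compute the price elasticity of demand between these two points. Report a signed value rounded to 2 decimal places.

%ΔQ = (22520 − 20970) / [(20970 + 22520)/2] = 1550/21745 = 0.071280…
%ΔP = (12.2 − 14.2) / [(14.2 + 12.2)/2] = -2/13.2 = -0.151515…
Arc Ed = %ΔQ / %ΔP = (1550/21745) / (-2/13.2) = -0.4704…

-0.47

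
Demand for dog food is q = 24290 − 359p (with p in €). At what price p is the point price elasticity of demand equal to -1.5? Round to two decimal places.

40.60

Ed = −359p/(24290 − 359p). Set this equal to -1.5:
359p = 1.5·(24290 − 359p) ⇒ 359p(1 + 1.5) = 1.5·24290
p = 1.5·24290 / (359·2.5) = 40.5961…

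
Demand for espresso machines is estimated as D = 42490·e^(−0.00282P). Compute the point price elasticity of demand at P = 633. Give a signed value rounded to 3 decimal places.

-1.785

dD/dP = −0.00282·D = -20.1045. At P = 633, D = 7129.27.
Ed = (dD/dP)·(P/D) = (-20.1045) × (633/7129.27) = -1.78506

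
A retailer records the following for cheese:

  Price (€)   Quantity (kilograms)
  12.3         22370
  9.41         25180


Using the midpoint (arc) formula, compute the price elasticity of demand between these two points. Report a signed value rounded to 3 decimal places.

%ΔQ = (25180 − 22370) / [(22370 + 25180)/2] = 2810/23775 = 0.118191…
%ΔP = (9.41 − 12.3) / [(12.3 + 9.41)/2] = -2.89/10.855 = -0.266236…
Arc Ed = %ΔQ / %ΔP = (2810/23775) / (-2.89/10.855) = -0.44393…

-0.444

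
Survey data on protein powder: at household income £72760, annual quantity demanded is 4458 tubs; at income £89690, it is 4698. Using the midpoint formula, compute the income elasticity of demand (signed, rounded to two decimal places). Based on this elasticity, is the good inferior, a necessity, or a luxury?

%ΔQ = (4698 − 4458)/[( 4458 + 4698)/2] = 240/4578 = 0.052424…
%ΔIncome = (89690 − 72760)/[( 72760 + 89690)/2] = 16930/81225 = 0.208433…
E_income = (240/4578) / (16930/81225) = 0.2515…
0 < E_income < 1 ⇒ normal good, necessity.

0.25; necessity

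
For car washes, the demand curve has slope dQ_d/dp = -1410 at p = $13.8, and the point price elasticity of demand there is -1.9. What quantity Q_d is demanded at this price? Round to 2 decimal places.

10241.05

Ed = (dQ_d/dp)·(p/Q_d) ⇒ Q_d = (dQ_d/dp)·p/Ed = (-1410)·13.8/(-1.9) = 10241.0526…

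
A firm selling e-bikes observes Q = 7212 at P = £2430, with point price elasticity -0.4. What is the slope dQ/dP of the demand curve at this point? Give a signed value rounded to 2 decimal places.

Ed = (dQ/dP)·(P/Q) ⇒ dQ/dP = Ed·Q/P = (-0.4)·7212/2430 = -1.1871…

-1.19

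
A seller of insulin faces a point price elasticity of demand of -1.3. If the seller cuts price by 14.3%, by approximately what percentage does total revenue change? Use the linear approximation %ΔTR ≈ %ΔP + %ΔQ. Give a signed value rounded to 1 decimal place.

%ΔQ ≈ Ed × %ΔP = (-1.3) × (-14.3%) = +18.5900%
%ΔTR ≈ %ΔP + %ΔQ = (-14.3%) + (+18.5900%) = +4.2900%

+4.3%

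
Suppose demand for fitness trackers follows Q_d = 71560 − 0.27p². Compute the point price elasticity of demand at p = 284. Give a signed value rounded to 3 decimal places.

dQ_d/dp = −2·0.27·p = -153.36. At p = 284, Q_d = 49782.88.
Ed = (dQ_d/dp)·(p/Q_d) = (-153.36) × (284/49782.88) = -0.87488…

-0.875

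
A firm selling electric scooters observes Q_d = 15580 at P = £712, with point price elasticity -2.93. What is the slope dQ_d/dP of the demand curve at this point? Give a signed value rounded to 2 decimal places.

Ed = (dQ_d/dP)·(P/Q_d) ⇒ dQ_d/dP = Ed·Q_d/P = (-2.93)·15580/712 = -64.1143…

-64.11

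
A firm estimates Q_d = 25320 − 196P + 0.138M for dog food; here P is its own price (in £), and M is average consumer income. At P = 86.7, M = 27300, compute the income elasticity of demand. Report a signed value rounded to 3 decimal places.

0.312

At the given values, Q_d = 25320 − 196(86.7) + 0.138(27300) = 12094.2.
∂Q_d/∂M = 0.138.
E = (0.138) × (27300/12094.2) = 0.31150…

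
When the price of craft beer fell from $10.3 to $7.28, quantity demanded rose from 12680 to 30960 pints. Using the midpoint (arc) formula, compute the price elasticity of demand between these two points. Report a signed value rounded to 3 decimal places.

%ΔQ = (30960 − 12680) / [(12680 + 30960)/2] = 18280/21820 = 0.837763…
%ΔP = (7.28 − 10.3) / [(10.3 + 7.28)/2] = -3.02/8.79 = -0.343572…
Arc Ed = %ΔQ / %ΔP = (18280/21820) / (-3.02/8.79) = -2.43839…

-2.438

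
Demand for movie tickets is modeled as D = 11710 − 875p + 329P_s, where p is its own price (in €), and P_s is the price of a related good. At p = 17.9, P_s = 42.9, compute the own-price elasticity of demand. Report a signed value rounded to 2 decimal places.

-1.54

At the given values, D = 11710 − 875(17.9) + 329(42.9) = 10161.6.
∂D/∂p = −875.
E = (-875) × (17.9/10161.6) = -1.5413…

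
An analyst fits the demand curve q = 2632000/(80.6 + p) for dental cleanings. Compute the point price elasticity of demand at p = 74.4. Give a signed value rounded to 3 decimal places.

dq/dp = −2632000/(80.6 + p)² = -109.553. At p = 74.4, q = 16980.6.
Ed = (dq/dp)·(p/q) = (-109.553) × (74.4/16980.6) = -0.48

-0.480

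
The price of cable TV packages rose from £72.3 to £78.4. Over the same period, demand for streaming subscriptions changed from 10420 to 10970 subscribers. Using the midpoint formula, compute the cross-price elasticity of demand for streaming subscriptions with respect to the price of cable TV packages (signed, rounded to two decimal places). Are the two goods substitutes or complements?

0.64; substitutes

%ΔQ_{streaming subscriptions} = (10970 − 10420)/avg = 550/10695 = 0.051425…
%ΔP_{cable TV packages} = (78.4 − 72.3)/avg = 6.1/75.35 = 0.080955…
E_cross = (550/10695) / (6.1/75.35) = 0.6352…
E_cross > 0 ⇒ the goods are substitutes.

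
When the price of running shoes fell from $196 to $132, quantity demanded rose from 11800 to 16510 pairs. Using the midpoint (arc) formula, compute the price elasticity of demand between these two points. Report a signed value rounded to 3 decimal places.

-0.853

%ΔQ = (16510 − 11800) / [(11800 + 16510)/2] = 4710/14155 = 0.332744…
%ΔP = (132 − 196) / [(196 + 132)/2] = -64/164 = -0.390243…
Arc Ed = %ΔQ / %ΔP = (4710/14155) / (-64/164) = -0.85265…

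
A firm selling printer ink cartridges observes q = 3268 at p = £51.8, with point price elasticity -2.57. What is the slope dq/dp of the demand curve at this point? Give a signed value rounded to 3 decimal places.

-162.138

Ed = (dq/dp)·(p/q) ⇒ dq/dp = Ed·q/p = (-2.57)·3268/51.8 = -162.13822…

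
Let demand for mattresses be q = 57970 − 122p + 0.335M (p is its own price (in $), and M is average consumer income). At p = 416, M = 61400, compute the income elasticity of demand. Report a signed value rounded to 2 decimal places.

0.74

At the given values, q = 57970 − 122(416) + 0.335(61400) = 27787.
∂q/∂M = 0.335.
E = (0.335) × (61400/27787) = 0.7402…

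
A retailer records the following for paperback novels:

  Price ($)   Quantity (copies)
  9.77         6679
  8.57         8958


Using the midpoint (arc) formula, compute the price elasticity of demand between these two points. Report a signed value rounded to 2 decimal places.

-2.23

%ΔQ = (8958 − 6679) / [(6679 + 8958)/2] = 2279/7818.5 = 0.291488…
%ΔP = (8.57 − 9.77) / [(9.77 + 8.57)/2] = -1.2/9.17 = -0.130861…
Arc Ed = %ΔQ / %ΔP = (2279/7818.5) / (-1.2/9.17) = -2.2274…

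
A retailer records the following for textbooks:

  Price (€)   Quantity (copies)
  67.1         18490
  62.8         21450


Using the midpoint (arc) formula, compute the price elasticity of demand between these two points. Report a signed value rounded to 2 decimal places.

-2.24

%ΔQ = (21450 − 18490) / [(18490 + 21450)/2] = 2960/19970 = 0.148222…
%ΔP = (62.8 − 67.1) / [(67.1 + 62.8)/2] = -4.3/64.95 = -0.066204…
Arc Ed = %ΔQ / %ΔP = (2960/19970) / (-4.3/64.95) = -2.2388…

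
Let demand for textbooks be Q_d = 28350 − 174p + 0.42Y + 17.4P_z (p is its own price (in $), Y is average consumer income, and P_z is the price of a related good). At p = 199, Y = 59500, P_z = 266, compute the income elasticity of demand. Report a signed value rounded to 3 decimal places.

At the given values, Q_d = 28350 − 174(199) + 0.42(59500) + 17.4(266) = 23342.4.
∂Q_d/∂Y = 0.42.
E = (0.42) × (59500/23342.4) = 1.07058…

1.071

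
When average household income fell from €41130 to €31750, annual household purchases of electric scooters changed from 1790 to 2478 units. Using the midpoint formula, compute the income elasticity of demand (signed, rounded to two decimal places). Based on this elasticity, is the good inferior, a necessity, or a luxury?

%ΔQ = (2478 − 1790)/[( 1790 + 2478)/2] = 688/2134 = 0.322399…
%ΔIncome = (31750 − 41130)/[( 41130 + 31750)/2] = -9380/36440 = -0.257409…
E_income = (688/2134) / (-9380/36440) = -1.2524…
E_income < 0 ⇒ inferior good.

-1.25; inferior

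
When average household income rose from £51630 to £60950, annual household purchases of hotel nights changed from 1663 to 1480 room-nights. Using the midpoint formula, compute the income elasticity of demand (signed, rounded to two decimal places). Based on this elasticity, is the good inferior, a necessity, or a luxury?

-0.70; inferior

%ΔQ = (1480 − 1663)/[( 1663 + 1480)/2] = -183/1571.5 = -0.116449…
%ΔIncome = (60950 − 51630)/[( 51630 + 60950)/2] = 9320/56290 = 0.165571…
E_income = (-183/1571.5) / (9320/56290) = -0.7033…
E_income < 0 ⇒ inferior good.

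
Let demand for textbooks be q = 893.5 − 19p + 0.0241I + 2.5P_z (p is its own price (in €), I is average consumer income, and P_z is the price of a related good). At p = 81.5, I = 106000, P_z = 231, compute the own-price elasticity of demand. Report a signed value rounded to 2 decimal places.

At the given values, q = 893.5 − 19(81.5) + 0.0241(106000) + 2.5(231) = 2477.1.
∂q/∂p = −19.
E = (-19) × (81.5/2477.1) = -0.6251…

-0.63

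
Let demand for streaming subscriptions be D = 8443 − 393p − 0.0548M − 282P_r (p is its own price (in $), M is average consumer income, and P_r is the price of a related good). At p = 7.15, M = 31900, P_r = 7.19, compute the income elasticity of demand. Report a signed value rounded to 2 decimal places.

At the given values, D = 8443 − 393(7.15) − 0.0548(31900) − 282(7.19) = 1857.35.
∂D/∂M = -0.0548.
E = (-0.0548) × (31900/1857.35) = -0.9411…

-0.94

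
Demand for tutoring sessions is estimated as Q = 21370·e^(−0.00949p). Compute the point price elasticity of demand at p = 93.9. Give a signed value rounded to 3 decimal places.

dQ/dp = −0.00949·Q = -83.189. At p = 93.9, Q = 8765.97.
Ed = (dQ/dp)·(p/Q) = (-83.189) × (93.9/8765.97) = -0.89111…

-0.891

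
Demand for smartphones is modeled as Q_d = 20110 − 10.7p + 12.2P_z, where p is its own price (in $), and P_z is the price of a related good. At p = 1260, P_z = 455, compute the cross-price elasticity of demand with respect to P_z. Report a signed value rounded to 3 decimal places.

At the given values, Q_d = 20110 − 10.7(1260) + 12.2(455) = 12179.
∂Q_d/∂P_z = 12.2.
E = (12.2) × (455/12179) = 0.45578…

0.456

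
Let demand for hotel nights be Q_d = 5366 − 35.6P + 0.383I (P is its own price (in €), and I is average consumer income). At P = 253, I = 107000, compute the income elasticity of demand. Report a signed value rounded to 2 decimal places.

At the given values, Q_d = 5366 − 35.6(253) + 0.383(107000) = 37340.2.
∂Q_d/∂I = 0.383.
E = (0.383) × (107000/37340.2) = 1.0975…

1.10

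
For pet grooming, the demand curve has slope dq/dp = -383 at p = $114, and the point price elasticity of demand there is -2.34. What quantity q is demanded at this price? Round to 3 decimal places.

18658.974

Ed = (dq/dp)·(p/q) ⇒ q = (dq/dp)·p/Ed = (-383)·114/(-2.34) = 18658.97435…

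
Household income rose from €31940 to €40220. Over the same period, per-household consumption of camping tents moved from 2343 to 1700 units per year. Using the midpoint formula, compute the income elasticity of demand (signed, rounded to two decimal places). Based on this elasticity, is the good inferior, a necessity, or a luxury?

-1.39; inferior

%ΔQ = (1700 − 2343)/[( 2343 + 1700)/2] = -643/2021.5 = -0.318080…
%ΔIncome = (40220 − 31940)/[( 31940 + 40220)/2] = 8280/36080 = 0.229490…
E_income = (-643/2021.5) / (8280/36080) = -1.3860…
E_income < 0 ⇒ inferior good.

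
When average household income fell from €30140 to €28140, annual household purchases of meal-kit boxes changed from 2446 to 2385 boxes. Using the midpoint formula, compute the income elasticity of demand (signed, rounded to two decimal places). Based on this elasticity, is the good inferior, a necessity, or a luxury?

0.37; necessity

%ΔQ = (2385 − 2446)/[( 2446 + 2385)/2] = -61/2415.5 = -0.025253…
%ΔIncome = (28140 − 30140)/[( 30140 + 28140)/2] = -2000/29140 = -0.068634…
E_income = (-61/2415.5) / (-2000/29140) = 0.3679…
0 < E_income < 1 ⇒ normal good, necessity.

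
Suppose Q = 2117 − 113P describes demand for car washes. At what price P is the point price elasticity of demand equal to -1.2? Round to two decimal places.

Ed = −113P/(2117 − 113P). Set this equal to -1.2:
113P = 1.2·(2117 − 113P) ⇒ 113P(1 + 1.2) = 1.2·2117
P = 1.2·2117 / (113·2.2) = 10.2188…

10.22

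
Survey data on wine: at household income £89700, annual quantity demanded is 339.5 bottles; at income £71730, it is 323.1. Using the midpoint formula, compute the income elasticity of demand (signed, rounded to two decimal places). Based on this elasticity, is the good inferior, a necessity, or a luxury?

%ΔQ = (323.1 − 339.5)/[( 339.5 + 323.1)/2] = -16.4/331.3 = -0.049501…
%ΔIncome = (71730 − 89700)/[( 89700 + 71730)/2] = -17970/80715 = -0.222635…
E_income = (-16.4/331.3) / (-17970/80715) = 0.2223…
0 < E_income < 1 ⇒ normal good, necessity.

0.22; necessity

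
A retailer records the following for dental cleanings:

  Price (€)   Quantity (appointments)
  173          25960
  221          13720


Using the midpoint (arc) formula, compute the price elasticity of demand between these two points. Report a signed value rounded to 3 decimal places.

%ΔQ = (13720 − 25960) / [(25960 + 13720)/2] = -12240/19840 = -0.616935…
%ΔP = (221 − 173) / [(173 + 221)/2] = 48/197 = 0.243654…
Arc Ed = %ΔQ / %ΔP = (-12240/19840) / (48/197) = -2.53200…

-2.532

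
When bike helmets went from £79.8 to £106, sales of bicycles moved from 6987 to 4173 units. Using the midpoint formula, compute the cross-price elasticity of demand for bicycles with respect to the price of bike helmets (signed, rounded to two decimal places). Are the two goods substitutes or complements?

-1.79; complements

%ΔQ_{bicycles} = (4173 − 6987)/avg = -2814/5580 = -0.504301…
%ΔP_{bike helmets} = (106 − 79.8)/avg = 26.2/92.9 = 0.282023…
E_cross = (-2814/5580) / (26.2/92.9) = -1.7881…
E_cross < 0 ⇒ the goods are complements.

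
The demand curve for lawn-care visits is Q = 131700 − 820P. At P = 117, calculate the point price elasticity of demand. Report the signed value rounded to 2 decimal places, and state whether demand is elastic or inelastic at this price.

dQ/dP = −820. At P = 117, Q = 131700 − 820(117) = 35760.
Ed = (dQ/dP)·(P/Q) = −820 × (117/35760) = -2.6828…
|Ed| = 2.68 > 1, so demand is elastic.

-2.68; elastic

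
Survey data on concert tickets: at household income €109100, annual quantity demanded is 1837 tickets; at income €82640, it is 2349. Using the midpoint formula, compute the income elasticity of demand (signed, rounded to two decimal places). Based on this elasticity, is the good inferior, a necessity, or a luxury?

%ΔQ = (2349 − 1837)/[( 1837 + 2349)/2] = 512/2093 = 0.244624…
%ΔIncome = (82640 − 109100)/[( 109100 + 82640)/2] = -26460/95870 = -0.275998…
E_income = (512/2093) / (-26460/95870) = -0.8863…
E_income < 0 ⇒ inferior good.

-0.89; inferior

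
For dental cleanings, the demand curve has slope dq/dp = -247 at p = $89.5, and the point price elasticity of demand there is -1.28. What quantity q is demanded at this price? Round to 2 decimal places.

17270.70

Ed = (dq/dp)·(p/q) ⇒ q = (dq/dp)·p/Ed = (-247)·89.5/(-1.28) = 17270.7031…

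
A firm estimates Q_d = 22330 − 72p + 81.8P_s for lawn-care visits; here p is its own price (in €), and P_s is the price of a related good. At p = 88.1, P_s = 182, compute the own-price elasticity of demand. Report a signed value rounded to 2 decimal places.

-0.21

At the given values, Q_d = 22330 − 72(88.1) + 81.8(182) = 30874.4.
∂Q_d/∂p = −72.
E = (-72) × (88.1/30874.4) = -0.2054…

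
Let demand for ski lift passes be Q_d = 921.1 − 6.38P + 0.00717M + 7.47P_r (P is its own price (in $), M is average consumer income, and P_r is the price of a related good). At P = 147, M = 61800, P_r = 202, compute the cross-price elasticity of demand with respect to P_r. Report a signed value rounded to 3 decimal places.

0.780

At the given values, Q_d = 921.1 − 6.38(147) + 0.00717(61800) + 7.47(202) = 1935.286.
∂Q_d/∂P_r = 7.47.
E = (7.47) × (202/1935.286) = 0.77969…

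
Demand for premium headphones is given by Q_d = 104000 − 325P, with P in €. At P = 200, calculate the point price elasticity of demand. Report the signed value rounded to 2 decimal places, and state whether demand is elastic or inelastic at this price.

dQ_d/dP = −325. At P = 200, Q_d = 104000 − 325(200) = 39000.
Ed = (dQ_d/dP)·(P/Q_d) = −325 × (200/39000) = -1.6666…
|Ed| = 1.67 > 1, so demand is elastic.

-1.67; elastic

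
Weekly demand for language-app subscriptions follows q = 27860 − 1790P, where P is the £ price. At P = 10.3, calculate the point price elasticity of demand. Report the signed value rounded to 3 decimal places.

dq/dP = −1790. At P = 10.3, q = 27860 − 1790(10.3) = 9423.
Ed = (dq/dP)·(P/q) = −1790 × (10.3/9423) = -1.95659…

-1.957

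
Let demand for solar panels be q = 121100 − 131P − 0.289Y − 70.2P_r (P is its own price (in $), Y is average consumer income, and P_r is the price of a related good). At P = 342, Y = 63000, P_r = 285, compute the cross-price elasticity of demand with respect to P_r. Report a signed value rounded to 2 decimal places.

At the given values, q = 121100 − 131(342) − 0.289(63000) − 70.2(285) = 38084.
∂q/∂P_r = -70.2.
E = (-70.2) × (285/38084) = -0.5253…

-0.53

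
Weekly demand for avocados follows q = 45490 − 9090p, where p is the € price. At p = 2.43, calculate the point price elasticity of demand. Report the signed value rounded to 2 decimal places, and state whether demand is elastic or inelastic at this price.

dq/dp = −9090. At p = 2.43, q = 45490 − 9090(2.43) = 23401.3.
Ed = (dq/dp)·(p/q) = −9090 × (2.43/23401.3) = -0.9439…
|Ed| = 0.94 < 1, so demand is inelastic.

-0.94; inelastic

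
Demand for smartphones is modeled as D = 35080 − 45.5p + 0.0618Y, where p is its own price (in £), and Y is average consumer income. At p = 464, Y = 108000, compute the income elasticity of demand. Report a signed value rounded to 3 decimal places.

0.323

At the given values, D = 35080 − 45.5(464) + 0.0618(108000) = 20642.4.
∂D/∂Y = 0.0618.
E = (0.0618) × (108000/20642.4) = 0.32333…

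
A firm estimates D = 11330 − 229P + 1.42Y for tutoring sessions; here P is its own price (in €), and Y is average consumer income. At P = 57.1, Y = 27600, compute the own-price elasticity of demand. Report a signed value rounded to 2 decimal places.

At the given values, D = 11330 − 229(57.1) + 1.42(27600) = 37446.1.
∂D/∂P = −229.
E = (-229) × (57.1/37446.1) = -0.3491…

-0.35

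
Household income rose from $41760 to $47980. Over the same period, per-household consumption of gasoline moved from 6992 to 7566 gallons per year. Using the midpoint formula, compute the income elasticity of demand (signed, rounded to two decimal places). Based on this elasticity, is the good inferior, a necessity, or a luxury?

0.57; necessity

%ΔQ = (7566 − 6992)/[( 6992 + 7566)/2] = 574/7279 = 0.078856…
%ΔIncome = (47980 − 41760)/[( 41760 + 47980)/2] = 6220/44870 = 0.138622…
E_income = (574/7279) / (6220/44870) = 0.5688…
0 < E_income < 1 ⇒ normal good, necessity.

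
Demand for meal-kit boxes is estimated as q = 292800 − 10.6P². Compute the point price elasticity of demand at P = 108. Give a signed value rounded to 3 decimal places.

dq/dP = −2·10.6·P = -2289.6. At P = 108, q = 169161.6.
Ed = (dq/dP)·(P/q) = (-2289.6) × (108/169161.6) = -1.46177…

-1.462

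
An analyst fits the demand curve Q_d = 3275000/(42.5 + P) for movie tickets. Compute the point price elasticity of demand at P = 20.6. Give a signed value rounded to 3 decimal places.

dQ_d/dP = −3275000/(42.5 + P)² = -822.532. At P = 20.6, Q_d = 51901.7.
Ed = (dQ_d/dP)·(P/Q_d) = (-822.532) × (20.6/51901.7) = -0.32646…

-0.326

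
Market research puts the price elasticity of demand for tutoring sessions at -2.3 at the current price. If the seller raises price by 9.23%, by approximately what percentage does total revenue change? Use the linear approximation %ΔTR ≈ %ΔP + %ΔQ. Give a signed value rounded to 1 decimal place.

%ΔQ ≈ Ed × %ΔP = (-2.3) × (+9.23%) = -21.2290%
%ΔTR ≈ %ΔP + %ΔQ = (+9.23%) + (-21.2290%) = -11.9990%

-12.0%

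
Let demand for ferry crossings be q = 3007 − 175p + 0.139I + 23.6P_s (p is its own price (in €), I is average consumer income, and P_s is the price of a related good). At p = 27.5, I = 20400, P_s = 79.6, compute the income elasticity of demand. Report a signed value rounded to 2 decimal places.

At the given values, q = 3007 − 175(27.5) + 0.139(20400) + 23.6(79.6) = 2908.66.
∂q/∂I = 0.139.
E = (0.139) × (20400/2908.66) = 0.9748…

0.97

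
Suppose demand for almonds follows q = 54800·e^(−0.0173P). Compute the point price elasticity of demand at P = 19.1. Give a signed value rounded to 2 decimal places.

-0.33

dq/dP = −0.0173·q = -681.275. At P = 19.1, q = 39380.1.
Ed = (dq/dP)·(P/q) = (-681.275) × (19.1/39380.1) = -0.3304…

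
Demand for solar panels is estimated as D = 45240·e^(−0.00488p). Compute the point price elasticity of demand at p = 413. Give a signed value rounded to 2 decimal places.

-2.02

dD/dp = −0.00488·D = -29.4204. At p = 413, D = 6028.76.
Ed = (dD/dp)·(p/D) = (-29.4204) × (413/6028.76) = -2.0154…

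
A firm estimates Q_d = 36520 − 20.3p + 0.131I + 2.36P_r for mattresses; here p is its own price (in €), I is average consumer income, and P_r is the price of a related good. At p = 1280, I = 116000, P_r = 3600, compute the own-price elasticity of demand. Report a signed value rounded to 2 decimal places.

At the given values, Q_d = 36520 − 20.3(1280) + 0.131(116000) + 2.36(3600) = 34228.
∂Q_d/∂p = −20.3.
E = (-20.3) × (1280/34228) = -0.7591…

-0.76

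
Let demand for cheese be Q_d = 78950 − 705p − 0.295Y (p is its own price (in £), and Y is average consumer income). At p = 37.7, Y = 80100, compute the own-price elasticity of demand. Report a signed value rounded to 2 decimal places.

-0.92

At the given values, Q_d = 78950 − 705(37.7) − 0.295(80100) = 28742.
∂Q_d/∂p = −705.
E = (-705) × (37.7/28742) = -0.9247…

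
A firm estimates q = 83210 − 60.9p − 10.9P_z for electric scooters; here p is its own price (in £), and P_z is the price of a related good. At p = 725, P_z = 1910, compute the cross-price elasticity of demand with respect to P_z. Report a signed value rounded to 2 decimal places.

-1.14

At the given values, q = 83210 − 60.9(725) − 10.9(1910) = 18238.5.
∂q/∂P_z = -10.9.
E = (-10.9) × (1910/18238.5) = -1.1414…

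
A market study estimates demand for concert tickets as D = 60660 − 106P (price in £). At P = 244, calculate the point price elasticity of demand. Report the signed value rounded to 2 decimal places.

dD/dP = −106. At P = 244, D = 60660 − 106(244) = 34796.
Ed = (dD/dP)·(P/D) = −106 × (244/34796) = -0.7433…

-0.74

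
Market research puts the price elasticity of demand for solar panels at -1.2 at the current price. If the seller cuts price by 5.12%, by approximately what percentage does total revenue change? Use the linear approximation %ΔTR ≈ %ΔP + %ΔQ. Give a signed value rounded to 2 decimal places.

+1.02%

%ΔQ ≈ Ed × %ΔP = (-1.2) × (-5.12%) = +6.1440%
%ΔTR ≈ %ΔP + %ΔQ = (-5.12%) + (+6.1440%) = +1.0240%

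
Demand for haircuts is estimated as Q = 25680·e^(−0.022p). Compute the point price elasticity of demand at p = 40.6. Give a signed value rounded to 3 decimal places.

dQ/dp = −0.022·Q = -231.263. At p = 40.6, Q = 10511.9.
Ed = (dQ/dp)·(p/Q) = (-231.263) × (40.6/10511.9) = -0.8932

-0.893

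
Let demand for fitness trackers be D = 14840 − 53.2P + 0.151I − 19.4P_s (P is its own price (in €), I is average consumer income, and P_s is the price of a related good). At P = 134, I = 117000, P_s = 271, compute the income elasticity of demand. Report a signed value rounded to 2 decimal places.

0.88

At the given values, D = 14840 − 53.2(134) + 0.151(117000) − 19.4(271) = 20120.8.
∂D/∂I = 0.151.
E = (0.151) × (117000/20120.8) = 0.8780…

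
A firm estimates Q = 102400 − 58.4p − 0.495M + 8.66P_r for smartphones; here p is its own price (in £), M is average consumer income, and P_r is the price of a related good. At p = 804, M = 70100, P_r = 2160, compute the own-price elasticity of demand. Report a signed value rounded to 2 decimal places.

-1.19

At the given values, Q = 102400 − 58.4(804) − 0.495(70100) + 8.66(2160) = 39452.5.
∂Q/∂p = −58.4.
E = (-58.4) × (804/39452.5) = -1.1901…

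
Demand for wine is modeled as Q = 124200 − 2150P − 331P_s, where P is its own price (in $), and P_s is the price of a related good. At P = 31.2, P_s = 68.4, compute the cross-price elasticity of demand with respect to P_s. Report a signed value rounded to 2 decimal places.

At the given values, Q = 124200 − 2150(31.2) − 331(68.4) = 34479.6.
∂Q/∂P_s = -331.
E = (-331) × (68.4/34479.6) = -0.6566…

-0.66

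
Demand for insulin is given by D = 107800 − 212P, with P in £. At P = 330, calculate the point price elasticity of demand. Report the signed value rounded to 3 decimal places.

-1.849

dD/dP = −212. At P = 330, D = 107800 − 212(330) = 37840.
Ed = (dD/dP)·(P/D) = −212 × (330/37840) = -1.84883…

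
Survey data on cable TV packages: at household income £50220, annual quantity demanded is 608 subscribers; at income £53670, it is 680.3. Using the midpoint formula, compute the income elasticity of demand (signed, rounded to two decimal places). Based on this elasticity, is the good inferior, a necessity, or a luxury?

1.69; luxury

%ΔQ = (680.3 − 608)/[( 608 + 680.3)/2] = 72.3/644.15 = 0.112240…
%ΔIncome = (53670 − 50220)/[( 50220 + 53670)/2] = 3450/51945 = 0.066416…
E_income = (72.3/644.15) / (3450/51945) = 1.6899…
E_income > 1 ⇒ normal good, luxury.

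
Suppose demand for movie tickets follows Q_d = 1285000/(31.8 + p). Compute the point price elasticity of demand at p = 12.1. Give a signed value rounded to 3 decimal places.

dQ_d/dp = −1285000/(31.8 + p)² = -666.767. At p = 12.1, Q_d = 29271.1.
Ed = (dQ_d/dp)·(p/Q_d) = (-666.767) × (12.1/29271.1) = -0.27562…

-0.276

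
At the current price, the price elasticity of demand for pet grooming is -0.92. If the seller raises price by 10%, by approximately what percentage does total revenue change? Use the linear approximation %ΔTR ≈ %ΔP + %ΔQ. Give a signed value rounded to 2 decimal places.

+0.80%

%ΔQ ≈ Ed × %ΔP = (-0.92) × (+10%) = -9.2000%
%ΔTR ≈ %ΔP + %ΔQ = (+10%) + (-9.2000%) = +0.8000%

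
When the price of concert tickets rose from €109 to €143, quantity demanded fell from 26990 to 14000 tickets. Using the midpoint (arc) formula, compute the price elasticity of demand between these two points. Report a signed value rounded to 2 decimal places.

-2.35

%ΔQ = (14000 − 26990) / [(26990 + 14000)/2] = -12990/20495 = -0.633813…
%ΔP = (143 − 109) / [(109 + 143)/2] = 34/126 = 0.269841…
Arc Ed = %ΔQ / %ΔP = (-12990/20495) / (34/126) = -2.3488…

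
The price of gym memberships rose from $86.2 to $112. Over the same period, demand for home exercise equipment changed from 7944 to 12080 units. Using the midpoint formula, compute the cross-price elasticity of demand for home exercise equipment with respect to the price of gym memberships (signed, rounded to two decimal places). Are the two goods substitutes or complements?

%ΔQ_{home exercise equipment} = (12080 − 7944)/avg = 4136/10012 = 0.413104…
%ΔP_{gym memberships} = (112 − 86.2)/avg = 25.8/99.1 = 0.260343…
E_cross = (4136/10012) / (25.8/99.1) = 1.5867…
E_cross > 0 ⇒ the goods are substitutes.

1.59; substitutes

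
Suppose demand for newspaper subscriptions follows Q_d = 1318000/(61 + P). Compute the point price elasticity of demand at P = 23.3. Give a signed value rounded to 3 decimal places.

-0.276

dQ_d/dP = −1318000/(61 + P)² = -185.464. At P = 23.3, Q_d = 15634.6.
Ed = (dQ_d/dP)·(P/Q_d) = (-185.464) × (23.3/15634.6) = -0.27639…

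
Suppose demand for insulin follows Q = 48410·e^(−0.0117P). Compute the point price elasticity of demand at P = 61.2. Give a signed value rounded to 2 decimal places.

dQ/dP = −0.0117·Q = -276.789. At P = 61.2, Q = 23657.2.
Ed = (dQ/dP)·(P/Q) = (-276.789) × (61.2/23657.2) = -0.7160…

-0.72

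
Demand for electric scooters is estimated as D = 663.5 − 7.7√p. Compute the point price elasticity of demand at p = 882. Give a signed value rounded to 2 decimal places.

-0.26

dD/dp = −7.7/(2√p) = -0.129636. At p = 882, D = 434.822.
Ed = (dD/dp)·(p/D) = (-0.129636) × (882/434.822) = -0.2629…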